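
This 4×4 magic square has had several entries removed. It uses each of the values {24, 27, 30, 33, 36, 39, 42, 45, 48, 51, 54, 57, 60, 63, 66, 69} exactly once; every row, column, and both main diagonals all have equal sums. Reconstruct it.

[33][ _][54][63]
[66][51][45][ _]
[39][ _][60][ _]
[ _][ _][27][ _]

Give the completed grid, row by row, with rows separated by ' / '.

33 36 54 63 / 66 51 45 24 / 39 30 60 57 / 48 69 27 42

The 16 entries sum to 744, so each line sums to 744/4 = 186.
The remaining cell in row 1 is (1,2) = 186 − 150 = 36.
Row 2 needs 186; the known cells sum to 162, so (2,4) = 24.
Column 1 must total 186; the given cells sum to 138, so (4,1) = 48.
Main diagonal must total 186; the given cells sum to 144, so (4,4) = 42.
Anti-diagonal needs 186; the known cells sum to 156, so (3,2) = 30.
Row 3 must total 186; the given cells sum to 129, so (3,4) = 57.
Row 4 needs 186; the known cells sum to 117, so (4,2) = 69.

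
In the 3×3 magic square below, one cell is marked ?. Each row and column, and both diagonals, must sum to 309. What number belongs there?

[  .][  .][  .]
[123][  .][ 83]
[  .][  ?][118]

Row 2 must total 309; the given cells sum to 206, so (2,2) = 103.
Column 3 must total 309; the given cells sum to 201, so (1,3) = 108.
From main diagonal, 309 − (103 + 118) gives (1,1) = 88.
Anti-diagonal needs 309; the known cells sum to 211, so (3,1) = 98.
Using row 1: 88 + 108 + ? → (1,2) = 309 − 196 = 113.
From row 3, 309 − (98 + 118) gives (3,2) = 93.

93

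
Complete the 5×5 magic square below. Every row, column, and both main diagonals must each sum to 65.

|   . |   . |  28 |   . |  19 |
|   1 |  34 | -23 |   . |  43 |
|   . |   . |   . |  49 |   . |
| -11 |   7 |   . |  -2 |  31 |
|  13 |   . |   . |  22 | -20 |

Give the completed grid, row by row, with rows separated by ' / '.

Row 2: 1 + 34 + (-23) + 43 + ? = 65, so (2,4) = 10.
The remaining cell in row 4 is (4,3) = 65 − 25 = 40.
From column 4, 65 − (10 + 49 + (-2) + 22) gives (1,4) = -14.
From column 5, 65 − (19 + 43 + 31 + (-20)) gives (3,5) = -8.
Anti-diagonal must total 65; the given cells sum to 49, so (3,3) = 16.
Column 3: 28 + (-23) + 16 + 40 + ? = 65, so (5,3) = 4.
Main diagonal: 34 + 16 + (-2) + (-20) + ? = 65, so (1,1) = 37.
Using row 1: 37 + 28 + (-14) + 19 + ? → (1,2) = 65 − 70 = -5.
Row 5 needs 65; the known cells sum to 19, so (5,2) = 46.
Column 1: 37 + 1 + (-11) + 13 + ? = 65, so (3,1) = 25.
The remaining cell in column 2 is (3,2) = 65 − 82 = -17.

37 -5 28 -14 19 / 1 34 -23 10 43 / 25 -17 16 49 -8 / -11 7 40 -2 31 / 13 46 4 22 -20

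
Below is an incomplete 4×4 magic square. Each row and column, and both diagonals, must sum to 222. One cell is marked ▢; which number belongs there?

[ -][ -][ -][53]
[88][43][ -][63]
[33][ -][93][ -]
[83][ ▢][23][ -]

Row 2 must total 222; the given cells sum to 194, so (2,3) = 28.
Column 1 needs 222; the known cells sum to 204, so (1,1) = 18.
The remaining cell in column 3 is (1,3) = 222 − 144 = 78.
The remaining cell in main diagonal is (4,4) = 222 − 154 = 68.
Using anti-diagonal: 53 + 28 + 83 + ? → (3,2) = 222 − 164 = 58.
Row 1: 18 + 78 + 53 + ? = 222, so (1,2) = 73.
From row 3, 222 − (33 + 58 + 93) gives (3,4) = 38.
Row 4: 83 + 23 + 68 + ? = 222, so (4,2) = 48.

48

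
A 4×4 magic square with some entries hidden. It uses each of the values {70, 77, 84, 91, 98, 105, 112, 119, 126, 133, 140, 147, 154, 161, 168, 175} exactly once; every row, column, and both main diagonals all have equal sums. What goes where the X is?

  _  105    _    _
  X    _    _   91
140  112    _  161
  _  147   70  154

98

The 16 entries sum to 1960, so each line sums to 1960/4 = 490.
The remaining cell in row 3 is (3,3) = 490 − 413 = 77.
Using row 4: 147 + 70 + 154 + ? → (4,1) = 490 − 371 = 119.
The remaining cell in column 2 is (2,2) = 490 − 364 = 126.
Column 4 must total 490; the given cells sum to 406, so (1,4) = 84.
Using main diagonal: 126 + 77 + 154 + ? → (1,1) = 490 − 357 = 133.
Anti-diagonal needs 490; the known cells sum to 315, so (2,3) = 175.
Using row 1: 133 + 105 + 84 + ? → (1,3) = 490 − 322 = 168.
Using row 2: 126 + 175 + 91 + ? → (2,1) = 490 − 392 = 98.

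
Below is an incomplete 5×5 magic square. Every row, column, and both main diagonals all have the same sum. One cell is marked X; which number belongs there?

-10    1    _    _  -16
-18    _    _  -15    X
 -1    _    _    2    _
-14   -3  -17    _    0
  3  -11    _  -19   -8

Column 1 is complete and sums to -40; that is the magic constant.
Row 4 needs -40; the known cells sum to -34, so (4,4) = -6.
Row 5 must total -40; the given cells sum to -35, so (5,3) = -5.
Column 4 needs -40; the known cells sum to -38, so (1,4) = -2.
From anti-diagonal, -40 − (-16 + (-15) + (-3) + 3) gives (3,3) = -9.
Using row 1: -10 + 1 + (-2) + (-16) + ? → (1,3) = -40 − (-27) = -13.
Column 3: -13 + (-9) + (-17) + (-5) + ? = -40, so (2,3) = 4.
Main diagonal must total -40; the given cells sum to -33, so (2,2) = -7.
The remaining cell in row 2 is (2,5) = -40 − (-36) = -4.

-4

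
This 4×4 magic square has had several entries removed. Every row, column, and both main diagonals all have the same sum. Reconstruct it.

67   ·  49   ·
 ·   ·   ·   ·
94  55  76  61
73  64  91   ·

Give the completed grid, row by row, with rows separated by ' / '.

Row 3 is already complete: 94 + 55 + 76 + 61 = 286, so that is the magic constant.
From row 4, 286 − (73 + 64 + 91) gives (4,4) = 58.
From column 1, 286 − (67 + 94 + 73) gives (2,1) = 52.
From column 3, 286 − (49 + 76 + 91) gives (2,3) = 70.
Using main diagonal: 67 + 76 + 58 + ? → (2,2) = 286 − 201 = 85.
Anti-diagonal needs 286; the known cells sum to 198, so (1,4) = 88.
Row 1 must total 286; the given cells sum to 204, so (1,2) = 82.
Row 2: 52 + 85 + 70 + ? = 286, so (2,4) = 79.

67 82 49 88 / 52 85 70 79 / 94 55 76 61 / 73 64 91 58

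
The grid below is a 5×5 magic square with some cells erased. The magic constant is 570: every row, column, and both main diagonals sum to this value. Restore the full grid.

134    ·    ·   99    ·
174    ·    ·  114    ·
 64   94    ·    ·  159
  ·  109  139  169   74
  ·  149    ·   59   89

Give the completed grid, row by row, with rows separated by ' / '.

134 164 69 99 104 / 174 54 84 114 144 / 64 94 124 129 159 / 79 109 139 169 74 / 119 149 154 59 89

Row 4 needs 570; the known cells sum to 491, so (4,1) = 79.
Column 1: 134 + 174 + 64 + 79 + ? = 570, so (5,1) = 119.
Using column 4: 99 + 114 + 169 + 59 + ? → (3,4) = 570 − 441 = 129.
Using row 3: 64 + 94 + 129 + 159 + ? → (3,3) = 570 − 446 = 124.
Row 5: 119 + 149 + 59 + 89 + ? = 570, so (5,3) = 154.
Main diagonal: 134 + 124 + 169 + 89 + ? = 570, so (2,2) = 54.
Anti-diagonal must total 570; the given cells sum to 466, so (1,5) = 104.
Column 2 must total 570; the given cells sum to 406, so (1,2) = 164.
Column 5 needs 570; the known cells sum to 426, so (2,5) = 144.
Row 1: 134 + 164 + 99 + 104 + ? = 570, so (1,3) = 69.
Row 2 must total 570; the given cells sum to 486, so (2,3) = 84.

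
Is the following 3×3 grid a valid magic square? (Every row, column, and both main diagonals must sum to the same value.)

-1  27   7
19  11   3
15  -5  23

Yes

Row 1: -1 + 27 + 7 = 33.
Row 2: 19 + 11 + 3 = 33.
Row 3: 15 + (-5) + 23 = 33.
Column 1: -1 + 19 + 15 = 33.
Column 2: 27 + 11 + (-5) = 33.
Column 3: 7 + 3 + 23 = 33.
Main diagonal: -1 + 11 + 23 = 33.
Anti-diagonal: 7 + 11 + 15 = 33.
All lines sum to 33.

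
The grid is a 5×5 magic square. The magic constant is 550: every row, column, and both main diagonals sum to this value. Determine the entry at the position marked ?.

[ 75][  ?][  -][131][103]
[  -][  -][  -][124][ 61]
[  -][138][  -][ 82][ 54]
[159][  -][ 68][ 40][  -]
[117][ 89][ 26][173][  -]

Row 5: 117 + 89 + 26 + 173 + ? = 550, so (5,5) = 145.
From column 5, 550 − (103 + 61 + 54 + 145) gives (4,5) = 187.
From row 4, 550 − (159 + 68 + 40 + 187) gives (4,2) = 96.
Anti-diagonal must total 550; the given cells sum to 440, so (3,3) = 110.
From row 3, 550 − (138 + 110 + 82 + 54) gives (3,1) = 166.
From column 1, 550 − (75 + 166 + 159 + 117) gives (2,1) = 33.
Using main diagonal: 75 + 110 + 40 + 145 + ? → (2,2) = 550 − 370 = 180.
The remaining cell in row 2 is (2,3) = 550 − 398 = 152.
Column 2: 180 + 138 + 96 + 89 + ? = 550, so (1,2) = 47.

47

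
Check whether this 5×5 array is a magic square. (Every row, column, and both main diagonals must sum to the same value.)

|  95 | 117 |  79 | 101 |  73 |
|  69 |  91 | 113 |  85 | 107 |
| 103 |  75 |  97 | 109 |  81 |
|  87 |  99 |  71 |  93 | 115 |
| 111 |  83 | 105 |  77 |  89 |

Row 1: 95 + 117 + 79 + 101 + 73 = 465.
Row 2: 69 + 91 + 113 + 85 + 107 = 465.
Row 3: 103 + 75 + 97 + 109 + 81 = 465.
Row 4: 87 + 99 + 71 + 93 + 115 = 465.
Row 5: 111 + 83 + 105 + 77 + 89 = 465.
Column 1: 95 + 69 + 103 + 87 + 111 = 465.
Column 2: 117 + 91 + 75 + 99 + 83 = 465.
Column 3: 79 + 113 + 97 + 71 + 105 = 465.
Column 4: 101 + 85 + 109 + 93 + 77 = 465.
Column 5: 73 + 107 + 81 + 115 + 89 = 465.
Main diagonal: 95 + 91 + 97 + 93 + 89 = 465.
Anti-diagonal: 73 + 85 + 97 + 99 + 111 = 465.
All lines sum to 465.

Yes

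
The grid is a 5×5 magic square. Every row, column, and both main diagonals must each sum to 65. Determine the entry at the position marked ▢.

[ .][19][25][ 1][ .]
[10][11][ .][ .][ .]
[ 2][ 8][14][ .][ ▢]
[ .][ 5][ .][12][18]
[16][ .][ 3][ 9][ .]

Column 2 must total 65; the given cells sum to 43, so (5,2) = 22.
Row 5: 16 + 22 + 3 + 9 + ? = 65, so (5,5) = 15.
Main diagonal: 11 + 14 + 12 + 15 + ? = 65, so (1,1) = 13.
Row 1 must total 65; the given cells sum to 58, so (1,5) = 7.
From column 1, 65 − (13 + 10 + 2 + 16) gives (4,1) = 24.
Anti-diagonal: 7 + 14 + 5 + 16 + ? = 65, so (2,4) = 23.
The remaining cell in row 4 is (4,3) = 65 − 59 = 6.
Column 3: 25 + 14 + 6 + 3 + ? = 65, so (2,3) = 17.
Column 4: 1 + 23 + 12 + 9 + ? = 65, so (3,4) = 20.
The remaining cell in row 2 is (2,5) = 65 − 61 = 4.
Row 3 needs 65; the known cells sum to 44, so (3,5) = 21.

21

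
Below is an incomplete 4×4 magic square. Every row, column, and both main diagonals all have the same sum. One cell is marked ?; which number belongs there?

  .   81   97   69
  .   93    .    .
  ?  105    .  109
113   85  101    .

Column 2 is complete and sums to 364; that is the magic constant.
Using row 1: 81 + 97 + 69 + ? → (1,1) = 364 − 247 = 117.
From row 4, 364 − (113 + 85 + 101) gives (4,4) = 65.
Column 4: 69 + 109 + 65 + ? = 364, so (2,4) = 121.
The remaining cell in main diagonal is (3,3) = 364 − 275 = 89.
Using anti-diagonal: 69 + 105 + 113 + ? → (2,3) = 364 − 287 = 77.
The remaining cell in row 2 is (2,1) = 364 − 291 = 73.
From row 3, 364 − (105 + 89 + 109) gives (3,1) = 61.

61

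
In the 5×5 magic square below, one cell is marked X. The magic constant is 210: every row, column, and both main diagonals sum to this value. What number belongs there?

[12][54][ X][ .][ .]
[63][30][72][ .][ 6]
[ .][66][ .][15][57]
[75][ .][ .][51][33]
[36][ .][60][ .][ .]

21

Row 2: 63 + 30 + 72 + 6 + ? = 210, so (2,4) = 39.
Column 1 needs 210; the known cells sum to 186, so (3,1) = 24.
Row 3: 24 + 66 + 15 + 57 + ? = 210, so (3,3) = 48.
The remaining cell in main diagonal is (5,5) = 210 − 141 = 69.
Column 5 needs 210; the known cells sum to 165, so (1,5) = 45.
Using anti-diagonal: 45 + 39 + 48 + 36 + ? → (4,2) = 210 − 168 = 42.
Row 4 needs 210; the known cells sum to 201, so (4,3) = 9.
Column 2: 54 + 30 + 66 + 42 + ? = 210, so (5,2) = 18.
Column 3 must total 210; the given cells sum to 189, so (1,3) = 21.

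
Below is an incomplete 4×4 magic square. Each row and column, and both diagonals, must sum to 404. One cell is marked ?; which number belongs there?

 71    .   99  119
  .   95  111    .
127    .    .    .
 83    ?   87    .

From row 1, 404 − (71 + 99 + 119) gives (1,2) = 115.
Using column 1: 71 + 127 + 83 + ? → (2,1) = 404 − 281 = 123.
From column 3, 404 − (99 + 111 + 87) gives (3,3) = 107.
Using main diagonal: 71 + 95 + 107 + ? → (4,4) = 404 − 273 = 131.
Using anti-diagonal: 119 + 111 + 83 + ? → (3,2) = 404 − 313 = 91.
Row 2 needs 404; the known cells sum to 329, so (2,4) = 75.
The remaining cell in row 3 is (3,4) = 404 − 325 = 79.
Using row 4: 83 + 87 + 131 + ? → (4,2) = 404 − 301 = 103.

103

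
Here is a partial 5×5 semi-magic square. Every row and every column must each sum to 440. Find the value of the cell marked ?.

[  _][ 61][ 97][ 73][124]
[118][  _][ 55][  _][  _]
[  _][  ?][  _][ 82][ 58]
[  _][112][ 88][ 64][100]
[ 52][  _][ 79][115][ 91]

The remaining cell in row 1 is (1,1) = 440 − 355 = 85.
Using row 4: 112 + 88 + 64 + 100 + ? → (4,1) = 440 − 364 = 76.
Row 5: 52 + 79 + 115 + 91 + ? = 440, so (5,2) = 103.
The remaining cell in column 1 is (3,1) = 440 − 331 = 109.
Column 3 needs 440; the known cells sum to 319, so (3,3) = 121.
Using column 4: 73 + 82 + 64 + 115 + ? → (2,4) = 440 − 334 = 106.
From column 5, 440 − (124 + 58 + 100 + 91) gives (2,5) = 67.
The remaining cell in row 2 is (2,2) = 440 − 346 = 94.
Row 3 needs 440; the known cells sum to 370, so (3,2) = 70.

70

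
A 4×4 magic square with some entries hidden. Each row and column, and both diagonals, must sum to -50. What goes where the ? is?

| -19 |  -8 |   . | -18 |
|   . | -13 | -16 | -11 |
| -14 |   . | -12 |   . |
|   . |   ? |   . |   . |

From row 1, -50 − (-19 + (-8) + (-18)) gives (1,3) = -5.
Row 2 needs -50; the known cells sum to -40, so (2,1) = -10.
Using column 1: -19 + (-10) + (-14) + ? → (4,1) = -50 − (-43) = -7.
Using column 3: -5 + (-16) + (-12) + ? → (4,3) = -50 − (-33) = -17.
From main diagonal, -50 − (-19 + (-13) + (-12)) gives (4,4) = -6.
Anti-diagonal: -18 + (-16) + (-7) + ? = -50, so (3,2) = -9.
Row 3: -14 + (-9) + (-12) + ? = -50, so (3,4) = -15.
Row 4 must total -50; the given cells sum to -30, so (4,2) = -20.

-20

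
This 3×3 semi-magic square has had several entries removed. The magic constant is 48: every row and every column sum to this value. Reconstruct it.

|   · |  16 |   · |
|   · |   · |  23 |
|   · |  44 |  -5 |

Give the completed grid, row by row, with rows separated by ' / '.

Row 3 needs 48; the known cells sum to 39, so (3,1) = 9.
Column 2 needs 48; the known cells sum to 60, so (2,2) = -12.
Column 3: 23 + (-5) + ? = 48, so (1,3) = 30.
Row 1: 16 + 30 + ? = 48, so (1,1) = 2.
Row 2 needs 48; the known cells sum to 11, so (2,1) = 37.

2 16 30 / 37 -12 23 / 9 44 -5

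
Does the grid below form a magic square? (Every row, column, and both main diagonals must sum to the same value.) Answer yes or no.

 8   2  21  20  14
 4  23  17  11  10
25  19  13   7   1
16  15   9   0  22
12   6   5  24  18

Row 1: 8 + 2 + 21 + 20 + 14 = 65.
Row 2: 4 + 23 + 17 + 11 + 10 = 65.
Row 3: 25 + 19 + 13 + 7 + 1 = 65.
Row 4: 16 + 15 + 9 + 0 + 22 = 62.
Row 5: 12 + 6 + 5 + 24 + 18 = 65.
Column 1: 8 + 4 + 25 + 16 + 12 = 65.
Column 2: 2 + 23 + 19 + 15 + 6 = 65.
Column 3: 21 + 17 + 13 + 9 + 5 = 65.
Column 4: 20 + 11 + 7 + 0 + 24 = 62.
Column 5: 14 + 10 + 1 + 22 + 18 = 65.
Main diagonal: 8 + 23 + 13 + 0 + 18 = 62.
Anti-diagonal: 14 + 11 + 13 + 15 + 12 = 65.

No — column 2 sums to 65 but row 4 sums to 62.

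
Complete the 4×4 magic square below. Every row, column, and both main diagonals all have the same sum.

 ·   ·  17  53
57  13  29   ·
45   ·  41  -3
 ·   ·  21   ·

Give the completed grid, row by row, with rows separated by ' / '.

5 33 17 53 / 57 13 29 9 / 45 25 41 -3 / 1 37 21 49

Column 3 is already complete: 17 + 29 + 41 + 21 = 108, so that is the magic constant.
Row 2 needs 108; the known cells sum to 99, so (2,4) = 9.
The remaining cell in row 3 is (3,2) = 108 − 83 = 25.
The remaining cell in column 4 is (4,4) = 108 − 59 = 49.
Main diagonal: 13 + 41 + 49 + ? = 108, so (1,1) = 5.
From anti-diagonal, 108 − (53 + 29 + 25) gives (4,1) = 1.
The remaining cell in row 1 is (1,2) = 108 − 75 = 33.
Row 4 must total 108; the given cells sum to 71, so (4,2) = 37.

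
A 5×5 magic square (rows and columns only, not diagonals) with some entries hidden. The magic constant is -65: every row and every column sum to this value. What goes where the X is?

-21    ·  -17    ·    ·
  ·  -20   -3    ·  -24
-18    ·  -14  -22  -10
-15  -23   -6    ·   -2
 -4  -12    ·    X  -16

Row 3 must total -65; the given cells sum to -64, so (3,2) = -1.
The remaining cell in row 4 is (4,4) = -65 − (-46) = -19.
Column 1: -21 + (-18) + (-15) + (-4) + ? = -65, so (2,1) = -7.
From column 2, -65 − (-20 + (-1) + (-23) + (-12)) gives (1,2) = -9.
Column 3: -17 + (-3) + (-14) + (-6) + ? = -65, so (5,3) = -25.
Column 5: -24 + (-10) + (-2) + (-16) + ? = -65, so (1,5) = -13.
Row 1: -21 + (-9) + (-17) + (-13) + ? = -65, so (1,4) = -5.
Row 2: -7 + (-20) + (-3) + (-24) + ? = -65, so (2,4) = -11.
The remaining cell in row 5 is (5,4) = -65 − (-57) = -8.

-8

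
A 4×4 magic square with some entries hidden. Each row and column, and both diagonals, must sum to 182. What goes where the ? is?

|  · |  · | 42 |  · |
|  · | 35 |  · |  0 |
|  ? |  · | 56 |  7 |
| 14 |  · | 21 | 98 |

The remaining cell in row 4 is (4,2) = 182 − 133 = 49.
Column 3 must total 182; the given cells sum to 119, so (2,3) = 63.
Column 4 must total 182; the given cells sum to 105, so (1,4) = 77.
Main diagonal: 35 + 56 + 98 + ? = 182, so (1,1) = -7.
The remaining cell in anti-diagonal is (3,2) = 182 − 154 = 28.
Using row 1: -7 + 42 + 77 + ? → (1,2) = 182 − 112 = 70.
Using row 2: 35 + 63 + 0 + ? → (2,1) = 182 − 98 = 84.
Row 3: 28 + 56 + 7 + ? = 182, so (3,1) = 91.

91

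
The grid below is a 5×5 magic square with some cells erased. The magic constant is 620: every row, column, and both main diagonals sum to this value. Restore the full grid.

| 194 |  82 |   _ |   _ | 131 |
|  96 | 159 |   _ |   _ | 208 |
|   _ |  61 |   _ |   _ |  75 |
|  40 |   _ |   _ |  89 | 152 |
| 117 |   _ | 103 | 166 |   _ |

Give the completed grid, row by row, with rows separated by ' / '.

Column 1 must total 620; the given cells sum to 447, so (3,1) = 173.
Column 5: 131 + 208 + 75 + 152 + ? = 620, so (5,5) = 54.
Main diagonal needs 620; the known cells sum to 496, so (3,3) = 124.
The remaining cell in row 3 is (3,4) = 620 − 433 = 187.
Using row 5: 117 + 103 + 166 + 54 + ? → (5,2) = 620 − 440 = 180.
From column 2, 620 − (82 + 159 + 61 + 180) gives (4,2) = 138.
The remaining cell in anti-diagonal is (2,4) = 620 − 510 = 110.
Row 2: 96 + 159 + 110 + 208 + ? = 620, so (2,3) = 47.
Row 4: 40 + 138 + 89 + 152 + ? = 620, so (4,3) = 201.
Using column 3: 47 + 124 + 201 + 103 + ? → (1,3) = 620 − 475 = 145.
Column 4 needs 620; the known cells sum to 552, so (1,4) = 68.

194 82 145 68 131 / 96 159 47 110 208 / 173 61 124 187 75 / 40 138 201 89 152 / 117 180 103 166 54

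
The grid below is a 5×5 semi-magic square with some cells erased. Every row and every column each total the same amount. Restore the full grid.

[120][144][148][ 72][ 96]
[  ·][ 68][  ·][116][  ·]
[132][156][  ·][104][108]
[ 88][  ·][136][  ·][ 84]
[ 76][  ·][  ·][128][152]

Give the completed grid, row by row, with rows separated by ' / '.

Row 1 is already complete: 120 + 144 + 148 + 72 + 96 = 580, so that is the magic constant.
Row 3: 132 + 156 + 104 + 108 + ? = 580, so (3,3) = 80.
Column 1: 120 + 132 + 88 + 76 + ? = 580, so (2,1) = 164.
From column 4, 580 − (72 + 116 + 104 + 128) gives (4,4) = 160.
The remaining cell in column 5 is (2,5) = 580 − 440 = 140.
Using row 2: 164 + 68 + 116 + 140 + ? → (2,3) = 580 − 488 = 92.
Row 4 must total 580; the given cells sum to 468, so (4,2) = 112.
From column 2, 580 − (144 + 68 + 156 + 112) gives (5,2) = 100.
Column 3 needs 580; the known cells sum to 456, so (5,3) = 124.

120 144 148 72 96 / 164 68 92 116 140 / 132 156 80 104 108 / 88 112 136 160 84 / 76 100 124 128 152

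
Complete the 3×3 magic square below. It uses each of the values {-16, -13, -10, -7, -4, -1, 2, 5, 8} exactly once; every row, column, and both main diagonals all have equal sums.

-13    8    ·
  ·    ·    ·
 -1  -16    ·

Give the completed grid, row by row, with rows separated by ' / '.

The 9 entries sum to -36, so each line sums to -36/3 = -12.
Row 1 needs -12; the known cells sum to -5, so (1,3) = -7.
The remaining cell in row 3 is (3,3) = -12 − (-17) = 5.
Column 1: -13 + (-1) + ? = -12, so (2,1) = 2.
The remaining cell in column 2 is (2,2) = -12 − (-8) = -4.
Using column 3: -7 + 5 + ? → (2,3) = -12 − (-2) = -10.

-13 8 -7 / 2 -4 -10 / -1 -16 5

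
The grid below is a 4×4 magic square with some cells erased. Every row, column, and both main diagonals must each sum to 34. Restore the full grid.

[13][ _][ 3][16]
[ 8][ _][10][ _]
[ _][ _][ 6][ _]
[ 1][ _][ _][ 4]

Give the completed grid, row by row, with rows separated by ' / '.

Using row 1: 13 + 3 + 16 + ? → (1,2) = 34 − 32 = 2.
Using column 1: 13 + 8 + 1 + ? → (3,1) = 34 − 22 = 12.
From column 3, 34 − (3 + 10 + 6) gives (4,3) = 15.
Using main diagonal: 13 + 6 + 4 + ? → (2,2) = 34 − 23 = 11.
Anti-diagonal: 16 + 10 + 1 + ? = 34, so (3,2) = 7.
Row 2: 8 + 11 + 10 + ? = 34, so (2,4) = 5.
From row 3, 34 − (12 + 7 + 6) gives (3,4) = 9.
From row 4, 34 − (1 + 15 + 4) gives (4,2) = 14.

13 2 3 16 / 8 11 10 5 / 12 7 6 9 / 1 14 15 4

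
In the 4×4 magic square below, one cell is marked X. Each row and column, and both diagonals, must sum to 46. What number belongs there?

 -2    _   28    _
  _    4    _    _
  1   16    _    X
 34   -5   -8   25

10

Using column 1: -2 + 1 + 34 + ? → (2,1) = 46 − 33 = 13.
Using column 2: 4 + 16 + (-5) + ? → (1,2) = 46 − 15 = 31.
The remaining cell in main diagonal is (3,3) = 46 − 27 = 19.
Row 1 needs 46; the known cells sum to 57, so (1,4) = -11.
Row 3: 1 + 16 + 19 + ? = 46, so (3,4) = 10.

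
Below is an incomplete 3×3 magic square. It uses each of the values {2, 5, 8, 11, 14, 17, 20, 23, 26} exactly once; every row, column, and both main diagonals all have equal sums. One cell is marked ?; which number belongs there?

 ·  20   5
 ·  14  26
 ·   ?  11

8

The 9 entries sum to 126, so each line sums to 126/3 = 42.
From row 1, 42 − (20 + 5) gives (1,1) = 17.
Row 2 needs 42; the known cells sum to 40, so (2,1) = 2.
Column 1 needs 42; the known cells sum to 19, so (3,1) = 23.
Using column 2: 20 + 14 + ? → (3,2) = 42 − 34 = 8.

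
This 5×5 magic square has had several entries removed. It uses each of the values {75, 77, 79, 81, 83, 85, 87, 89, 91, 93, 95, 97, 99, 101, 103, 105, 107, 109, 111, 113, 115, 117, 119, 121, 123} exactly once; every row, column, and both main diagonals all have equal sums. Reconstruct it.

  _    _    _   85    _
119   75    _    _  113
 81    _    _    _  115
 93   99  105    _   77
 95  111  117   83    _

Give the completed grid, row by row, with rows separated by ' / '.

The 25 entries sum to 2475, so each line sums to 2475/5 = 495.
Row 4 must total 495; the given cells sum to 374, so (4,4) = 121.
Row 5 needs 495; the known cells sum to 406, so (5,5) = 89.
The remaining cell in column 1 is (1,1) = 495 − 388 = 107.
Using column 5: 113 + 115 + 77 + 89 + ? → (1,5) = 495 − 394 = 101.
The remaining cell in main diagonal is (3,3) = 495 − 392 = 103.
Using anti-diagonal: 101 + 103 + 99 + 95 + ? → (2,4) = 495 − 398 = 97.
Using row 2: 119 + 75 + 97 + 113 + ? → (2,3) = 495 − 404 = 91.
Using column 3: 91 + 103 + 105 + 117 + ? → (1,3) = 495 − 416 = 79.
The remaining cell in column 4 is (3,4) = 495 − 386 = 109.
Row 1: 107 + 79 + 85 + 101 + ? = 495, so (1,2) = 123.
Row 3 needs 495; the known cells sum to 408, so (3,2) = 87.

107 123 79 85 101 / 119 75 91 97 113 / 81 87 103 109 115 / 93 99 105 121 77 / 95 111 117 83 89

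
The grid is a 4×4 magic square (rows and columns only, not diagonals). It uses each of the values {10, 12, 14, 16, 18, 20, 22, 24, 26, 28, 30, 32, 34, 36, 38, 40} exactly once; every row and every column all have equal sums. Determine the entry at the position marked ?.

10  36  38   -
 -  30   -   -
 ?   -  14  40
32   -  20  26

The 16 entries sum to 400, so each line sums to 400/4 = 100.
The remaining cell in row 1 is (1,4) = 100 − 84 = 16.
Row 4 must total 100; the given cells sum to 78, so (4,2) = 22.
Column 2: 36 + 30 + 22 + ? = 100, so (3,2) = 12.
From column 3, 100 − (38 + 14 + 20) gives (2,3) = 28.
Using column 4: 16 + 40 + 26 + ? → (2,4) = 100 − 82 = 18.
Row 2 needs 100; the known cells sum to 76, so (2,1) = 24.
Row 3 must total 100; the given cells sum to 66, so (3,1) = 34.

34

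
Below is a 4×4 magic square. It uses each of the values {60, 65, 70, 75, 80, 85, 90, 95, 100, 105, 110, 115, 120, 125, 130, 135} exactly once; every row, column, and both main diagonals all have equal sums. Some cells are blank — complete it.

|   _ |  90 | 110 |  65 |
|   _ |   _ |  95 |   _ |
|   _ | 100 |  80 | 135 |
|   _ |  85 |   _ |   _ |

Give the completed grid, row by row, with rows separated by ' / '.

The 16 entries sum to 1560, so each line sums to 1560/4 = 390.
Row 1 needs 390; the known cells sum to 265, so (1,1) = 125.
Row 3: 100 + 80 + 135 + ? = 390, so (3,1) = 75.
The remaining cell in column 2 is (2,2) = 390 − 275 = 115.
From column 3, 390 − (110 + 95 + 80) gives (4,3) = 105.
Main diagonal needs 390; the known cells sum to 320, so (4,4) = 70.
Anti-diagonal needs 390; the known cells sum to 260, so (4,1) = 130.
From column 1, 390 − (125 + 75 + 130) gives (2,1) = 60.
From column 4, 390 − (65 + 135 + 70) gives (2,4) = 120.

125 90 110 65 / 60 115 95 120 / 75 100 80 135 / 130 85 105 70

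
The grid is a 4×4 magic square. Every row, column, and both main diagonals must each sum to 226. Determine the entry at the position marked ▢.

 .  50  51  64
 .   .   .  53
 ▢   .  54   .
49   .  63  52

60

From row 1, 226 − (50 + 51 + 64) gives (1,1) = 61.
Row 4 needs 226; the known cells sum to 164, so (4,2) = 62.
From column 3, 226 − (51 + 54 + 63) gives (2,3) = 58.
The remaining cell in column 4 is (3,4) = 226 − 169 = 57.
Using main diagonal: 61 + 54 + 52 + ? → (2,2) = 226 − 167 = 59.
Using anti-diagonal: 64 + 58 + 49 + ? → (3,2) = 226 − 171 = 55.
Row 2: 59 + 58 + 53 + ? = 226, so (2,1) = 56.
Using row 3: 55 + 54 + 57 + ? → (3,1) = 226 − 166 = 60.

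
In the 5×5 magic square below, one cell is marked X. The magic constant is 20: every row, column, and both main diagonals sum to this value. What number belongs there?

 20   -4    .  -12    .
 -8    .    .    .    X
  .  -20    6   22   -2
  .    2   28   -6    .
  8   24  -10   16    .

26

Using row 3: -20 + 6 + 22 + (-2) + ? → (3,1) = 20 − 6 = 14.
The remaining cell in row 5 is (5,5) = 20 − 38 = -18.
Column 1 must total 20; the given cells sum to 34, so (4,1) = -14.
The remaining cell in column 2 is (2,2) = 20 − 2 = 18.
Column 4 needs 20; the known cells sum to 20, so (2,4) = 0.
Anti-diagonal: 0 + 6 + 2 + 8 + ? = 20, so (1,5) = 4.
Row 1: 20 + (-4) + (-12) + 4 + ? = 20, so (1,3) = 12.
Row 4 must total 20; the given cells sum to 10, so (4,5) = 10.
The remaining cell in column 3 is (2,3) = 20 − 36 = -16.
Column 5 must total 20; the given cells sum to -6, so (2,5) = 26.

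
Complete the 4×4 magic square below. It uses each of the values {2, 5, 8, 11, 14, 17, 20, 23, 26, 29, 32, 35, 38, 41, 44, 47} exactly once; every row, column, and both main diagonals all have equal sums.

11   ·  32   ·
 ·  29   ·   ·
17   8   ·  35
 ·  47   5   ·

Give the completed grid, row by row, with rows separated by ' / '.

11 14 32 41 / 44 29 23 2 / 17 8 38 35 / 26 47 5 20

The 16 entries sum to 392, so each line sums to 392/4 = 98.
Row 3 must total 98; the given cells sum to 60, so (3,3) = 38.
Column 2: 29 + 8 + 47 + ? = 98, so (1,2) = 14.
The remaining cell in column 3 is (2,3) = 98 − 75 = 23.
Main diagonal must total 98; the given cells sum to 78, so (4,4) = 20.
Row 1: 11 + 14 + 32 + ? = 98, so (1,4) = 41.
Using row 4: 47 + 5 + 20 + ? → (4,1) = 98 − 72 = 26.
Column 1: 11 + 17 + 26 + ? = 98, so (2,1) = 44.
Column 4: 41 + 35 + 20 + ? = 98, so (2,4) = 2.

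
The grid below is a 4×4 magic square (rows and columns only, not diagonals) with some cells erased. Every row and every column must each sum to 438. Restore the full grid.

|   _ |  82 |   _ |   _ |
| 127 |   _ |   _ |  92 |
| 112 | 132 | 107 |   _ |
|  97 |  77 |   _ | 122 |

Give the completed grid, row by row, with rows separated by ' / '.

102 82 117 137 / 127 147 72 92 / 112 132 107 87 / 97 77 142 122

The remaining cell in row 3 is (3,4) = 438 − 351 = 87.
Row 4 must total 438; the given cells sum to 296, so (4,3) = 142.
From column 1, 438 − (127 + 112 + 97) gives (1,1) = 102.
Using column 2: 82 + 132 + 77 + ? → (2,2) = 438 − 291 = 147.
Column 4: 92 + 87 + 122 + ? = 438, so (1,4) = 137.
Using row 1: 102 + 82 + 137 + ? → (1,3) = 438 − 321 = 117.
Using row 2: 127 + 147 + 92 + ? → (2,3) = 438 − 366 = 72.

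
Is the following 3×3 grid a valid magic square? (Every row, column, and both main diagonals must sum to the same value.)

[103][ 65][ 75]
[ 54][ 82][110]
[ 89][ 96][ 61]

Row 1: 103 + 65 + 75 = 243.
Row 2: 54 + 82 + 110 = 246.
Row 3: 89 + 96 + 61 = 246.
Column 1: 103 + 54 + 89 = 246.
Column 2: 65 + 82 + 96 = 243.
Column 3: 75 + 110 + 61 = 246.
Main diagonal: 103 + 82 + 61 = 246.
Anti-diagonal: 75 + 82 + 89 = 246.

No — main diagonal sums to 246 but row 1 sums to 243.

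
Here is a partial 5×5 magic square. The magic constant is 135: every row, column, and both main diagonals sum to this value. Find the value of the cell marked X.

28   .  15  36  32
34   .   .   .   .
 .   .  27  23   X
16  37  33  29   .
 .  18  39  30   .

Row 1: 28 + 15 + 36 + 32 + ? = 135, so (1,2) = 24.
Using row 4: 16 + 37 + 33 + 29 + ? → (4,5) = 135 − 115 = 20.
Column 3 needs 135; the known cells sum to 114, so (2,3) = 21.
Column 4: 36 + 23 + 29 + 30 + ? = 135, so (2,4) = 17.
Anti-diagonal must total 135; the given cells sum to 113, so (5,1) = 22.
Row 5 must total 135; the given cells sum to 109, so (5,5) = 26.
From column 1, 135 − (28 + 34 + 16 + 22) gives (3,1) = 35.
Using main diagonal: 28 + 27 + 29 + 26 + ? → (2,2) = 135 − 110 = 25.
Row 2 must total 135; the given cells sum to 97, so (2,5) = 38.
Column 2 needs 135; the known cells sum to 104, so (3,2) = 31.
Column 5 needs 135; the known cells sum to 116, so (3,5) = 19.

19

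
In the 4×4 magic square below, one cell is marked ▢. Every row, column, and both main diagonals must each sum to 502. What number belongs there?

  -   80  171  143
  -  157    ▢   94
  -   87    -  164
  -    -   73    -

The remaining cell in row 1 is (1,1) = 502 − 394 = 108.
From column 2, 502 − (80 + 157 + 87) gives (4,2) = 178.
Column 4: 143 + 94 + 164 + ? = 502, so (4,4) = 101.
Using main diagonal: 108 + 157 + 101 + ? → (3,3) = 502 − 366 = 136.
From row 3, 502 − (87 + 136 + 164) gives (3,1) = 115.
Row 4: 178 + 73 + 101 + ? = 502, so (4,1) = 150.
Column 1 needs 502; the known cells sum to 373, so (2,1) = 129.
Column 3 needs 502; the known cells sum to 380, so (2,3) = 122.

122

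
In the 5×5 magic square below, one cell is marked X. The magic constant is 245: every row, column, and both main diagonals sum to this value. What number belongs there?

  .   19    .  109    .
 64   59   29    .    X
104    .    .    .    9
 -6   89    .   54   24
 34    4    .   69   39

94

Row 4: -6 + 89 + 54 + 24 + ? = 245, so (4,3) = 84.
The remaining cell in row 5 is (5,3) = 245 − 146 = 99.
Column 1 needs 245; the known cells sum to 196, so (1,1) = 49.
From column 2, 245 − (19 + 59 + 89 + 4) gives (3,2) = 74.
Main diagonal: 49 + 59 + 54 + 39 + ? = 245, so (3,3) = 44.
Using row 3: 104 + 74 + 44 + 9 + ? → (3,4) = 245 − 231 = 14.
Column 3: 29 + 44 + 84 + 99 + ? = 245, so (1,3) = -11.
Column 4: 109 + 14 + 54 + 69 + ? = 245, so (2,4) = -1.
Anti-diagonal must total 245; the given cells sum to 166, so (1,5) = 79.
From row 2, 245 − (64 + 59 + 29 + (-1)) gives (2,5) = 94.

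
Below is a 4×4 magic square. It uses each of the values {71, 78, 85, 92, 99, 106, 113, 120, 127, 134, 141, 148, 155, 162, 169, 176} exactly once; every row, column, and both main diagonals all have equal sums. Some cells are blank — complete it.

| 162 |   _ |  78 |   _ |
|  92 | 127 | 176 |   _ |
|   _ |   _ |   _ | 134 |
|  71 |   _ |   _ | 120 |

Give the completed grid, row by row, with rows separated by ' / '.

162 113 78 141 / 92 127 176 99 / 169 106 85 134 / 71 148 155 120

The 16 entries sum to 1976, so each line sums to 1976/4 = 494.
Row 2 must total 494; the given cells sum to 395, so (2,4) = 99.
From column 1, 494 − (162 + 92 + 71) gives (3,1) = 169.
Column 4 must total 494; the given cells sum to 353, so (1,4) = 141.
Main diagonal: 162 + 127 + 120 + ? = 494, so (3,3) = 85.
From anti-diagonal, 494 − (141 + 176 + 71) gives (3,2) = 106.
Row 1: 162 + 78 + 141 + ? = 494, so (1,2) = 113.
Column 2: 113 + 127 + 106 + ? = 494, so (4,2) = 148.
Column 3: 78 + 176 + 85 + ? = 494, so (4,3) = 155.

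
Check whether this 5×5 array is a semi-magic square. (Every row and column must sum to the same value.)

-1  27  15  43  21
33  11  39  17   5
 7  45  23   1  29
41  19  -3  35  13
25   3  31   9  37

Row 1: -1 + 27 + 15 + 43 + 21 = 105.
Row 2: 33 + 11 + 39 + 17 + 5 = 105.
Row 3: 7 + 45 + 23 + 1 + 29 = 105.
Row 4: 41 + 19 + (-3) + 35 + 13 = 105.
Row 5: 25 + 3 + 31 + 9 + 37 = 105.
Column 1: -1 + 33 + 7 + 41 + 25 = 105.
Column 2: 27 + 11 + 45 + 19 + 3 = 105.
Column 3: 15 + 39 + 23 + (-3) + 31 = 105.
Column 4: 43 + 17 + 1 + 35 + 9 = 105.
Column 5: 21 + 5 + 29 + 13 + 37 = 105.
All lines sum to 105.

Yes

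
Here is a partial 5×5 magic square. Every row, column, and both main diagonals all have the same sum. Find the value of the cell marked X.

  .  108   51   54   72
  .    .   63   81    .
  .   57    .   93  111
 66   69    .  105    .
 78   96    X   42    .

99

Column 4 is complete and sums to 375; that is the magic constant.
From row 1, 375 − (108 + 51 + 54 + 72) gives (1,1) = 90.
Column 2 must total 375; the given cells sum to 330, so (2,2) = 45.
Anti-diagonal: 72 + 81 + 69 + 78 + ? = 375, so (3,3) = 75.
Row 3 needs 375; the known cells sum to 336, so (3,1) = 39.
Column 1 needs 375; the known cells sum to 273, so (2,1) = 102.
Using main diagonal: 90 + 45 + 75 + 105 + ? → (5,5) = 375 − 315 = 60.
From row 2, 375 − (102 + 45 + 63 + 81) gives (2,5) = 84.
Row 5 must total 375; the given cells sum to 276, so (5,3) = 99.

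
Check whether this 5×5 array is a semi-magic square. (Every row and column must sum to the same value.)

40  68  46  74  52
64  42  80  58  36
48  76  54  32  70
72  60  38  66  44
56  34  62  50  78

Row 1: 40 + 68 + 46 + 74 + 52 = 280.
Row 2: 64 + 42 + 80 + 58 + 36 = 280.
Row 3: 48 + 76 + 54 + 32 + 70 = 280.
Row 4: 72 + 60 + 38 + 66 + 44 = 280.
Row 5: 56 + 34 + 62 + 50 + 78 = 280.
Column 1: 40 + 64 + 48 + 72 + 56 = 280.
Column 2: 68 + 42 + 76 + 60 + 34 = 280.
Column 3: 46 + 80 + 54 + 38 + 62 = 280.
Column 4: 74 + 58 + 32 + 66 + 50 = 280.
Column 5: 52 + 36 + 70 + 44 + 78 = 280.
All lines sum to 280.

Yes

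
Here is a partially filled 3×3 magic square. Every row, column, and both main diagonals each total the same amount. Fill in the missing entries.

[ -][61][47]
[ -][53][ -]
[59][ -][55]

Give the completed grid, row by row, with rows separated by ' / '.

51 61 47 / 49 53 57 / 59 45 55

Anti-diagonal is already complete: 47 + 53 + 59 = 159, so that is the magic constant.
From row 1, 159 − (61 + 47) gives (1,1) = 51.
Row 3: 59 + 55 + ? = 159, so (3,2) = 45.
Column 1 needs 159; the known cells sum to 110, so (2,1) = 49.
Column 3: 47 + 55 + ? = 159, so (2,3) = 57.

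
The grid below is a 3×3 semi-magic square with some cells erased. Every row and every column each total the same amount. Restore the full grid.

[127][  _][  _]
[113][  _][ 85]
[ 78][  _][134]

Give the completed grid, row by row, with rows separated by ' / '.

Column 1 is already complete: 127 + 113 + 78 = 318, so that is the magic constant.
Row 2 must total 318; the given cells sum to 198, so (2,2) = 120.
Row 3: 78 + 134 + ? = 318, so (3,2) = 106.
From column 2, 318 − (120 + 106) gives (1,2) = 92.
Column 3 must total 318; the given cells sum to 219, so (1,3) = 99.

127 92 99 / 113 120 85 / 78 106 134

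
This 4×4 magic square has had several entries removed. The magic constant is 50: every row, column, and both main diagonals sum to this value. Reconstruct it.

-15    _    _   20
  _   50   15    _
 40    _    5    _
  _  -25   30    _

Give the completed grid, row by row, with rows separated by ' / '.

-15 45 0 20 / -10 50 15 -5 / 40 -20 5 25 / 35 -25 30 10

The remaining cell in column 3 is (1,3) = 50 − 50 = 0.
Main diagonal must total 50; the given cells sum to 40, so (4,4) = 10.
From row 1, 50 − (-15 + 0 + 20) gives (1,2) = 45.
Using row 4: -25 + 30 + 10 + ? → (4,1) = 50 − 15 = 35.
The remaining cell in column 1 is (2,1) = 50 − 60 = -10.
Column 2 must total 50; the given cells sum to 70, so (3,2) = -20.
The remaining cell in row 2 is (2,4) = 50 − 55 = -5.
From row 3, 50 − (40 + (-20) + 5) gives (3,4) = 25.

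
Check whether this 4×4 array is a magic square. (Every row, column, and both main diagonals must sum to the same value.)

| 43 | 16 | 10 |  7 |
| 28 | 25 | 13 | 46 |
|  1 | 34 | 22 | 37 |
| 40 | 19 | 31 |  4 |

No — column 2 sums to 94 but row 2 sums to 112.

Row 1: 43 + 16 + 10 + 7 = 76.
Row 2: 28 + 25 + 13 + 46 = 112.
Row 3: 1 + 34 + 22 + 37 = 94.
Row 4: 40 + 19 + 31 + 4 = 94.
Column 1: 43 + 28 + 1 + 40 = 112.
Column 2: 16 + 25 + 34 + 19 = 94.
Column 3: 10 + 13 + 22 + 31 = 76.
Column 4: 7 + 46 + 37 + 4 = 94.
Main diagonal: 43 + 25 + 22 + 4 = 94.
Anti-diagonal: 7 + 13 + 34 + 40 = 94.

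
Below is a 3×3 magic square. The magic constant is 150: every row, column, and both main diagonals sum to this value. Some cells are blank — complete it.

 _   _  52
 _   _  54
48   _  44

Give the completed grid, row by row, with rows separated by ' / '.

Row 3: 48 + 44 + ? = 150, so (3,2) = 58.
Anti-diagonal needs 150; the known cells sum to 100, so (2,2) = 50.
Row 2: 50 + 54 + ? = 150, so (2,1) = 46.
From column 1, 150 − (46 + 48) gives (1,1) = 56.
Using column 2: 50 + 58 + ? → (1,2) = 150 − 108 = 42.

56 42 52 / 46 50 54 / 48 58 44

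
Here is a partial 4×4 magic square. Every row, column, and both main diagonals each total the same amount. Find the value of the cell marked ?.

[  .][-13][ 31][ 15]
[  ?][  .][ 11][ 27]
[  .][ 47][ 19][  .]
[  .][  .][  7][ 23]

Column 3 is complete and sums to 68; that is the magic constant.
Row 1 needs 68; the known cells sum to 33, so (1,1) = 35.
Column 4 must total 68; the given cells sum to 65, so (3,4) = 3.
Main diagonal must total 68; the given cells sum to 77, so (2,2) = -9.
Anti-diagonal must total 68; the given cells sum to 73, so (4,1) = -5.
From row 2, 68 − (-9 + 11 + 27) gives (2,1) = 39.

39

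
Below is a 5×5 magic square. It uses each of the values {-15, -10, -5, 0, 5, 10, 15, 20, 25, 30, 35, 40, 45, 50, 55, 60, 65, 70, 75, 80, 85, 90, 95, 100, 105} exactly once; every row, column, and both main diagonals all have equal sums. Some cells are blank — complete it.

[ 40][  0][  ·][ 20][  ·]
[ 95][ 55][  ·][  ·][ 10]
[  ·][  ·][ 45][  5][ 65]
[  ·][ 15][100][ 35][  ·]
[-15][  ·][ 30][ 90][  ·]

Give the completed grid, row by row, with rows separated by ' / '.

40 0 60 20 105 / 95 55 -10 75 10 / 25 85 45 5 65 / 80 15 100 35 -5 / -15 70 30 90 50

The 25 entries sum to 1125, so each line sums to 1125/5 = 225.
From column 4, 225 − (20 + 5 + 35 + 90) gives (2,4) = 75.
Main diagonal needs 225; the known cells sum to 175, so (5,5) = 50.
Anti-diagonal must total 225; the given cells sum to 120, so (1,5) = 105.
Using row 1: 40 + 0 + 20 + 105 + ? → (1,3) = 225 − 165 = 60.
Row 2 needs 225; the known cells sum to 235, so (2,3) = -10.
Row 5 must total 225; the given cells sum to 155, so (5,2) = 70.
Column 2 must total 225; the given cells sum to 140, so (3,2) = 85.
Column 5 must total 225; the given cells sum to 230, so (4,5) = -5.
Row 3: 85 + 45 + 5 + 65 + ? = 225, so (3,1) = 25.
Row 4 must total 225; the given cells sum to 145, so (4,1) = 80.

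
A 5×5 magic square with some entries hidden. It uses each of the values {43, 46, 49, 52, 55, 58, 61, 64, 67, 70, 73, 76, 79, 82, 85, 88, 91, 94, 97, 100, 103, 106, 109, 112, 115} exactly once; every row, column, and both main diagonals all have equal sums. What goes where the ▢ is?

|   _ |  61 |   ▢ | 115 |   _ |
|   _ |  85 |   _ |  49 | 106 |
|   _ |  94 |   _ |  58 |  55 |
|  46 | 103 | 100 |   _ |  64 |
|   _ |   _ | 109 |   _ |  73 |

The 25 entries sum to 1975, so each line sums to 1975/5 = 395.
Using row 4: 46 + 103 + 100 + 64 + ? → (4,4) = 395 − 313 = 82.
Column 2 needs 395; the known cells sum to 343, so (5,2) = 52.
Column 4: 115 + 49 + 58 + 82 + ? = 395, so (5,4) = 91.
The remaining cell in column 5 is (1,5) = 395 − 298 = 97.
Row 5 must total 395; the given cells sum to 325, so (5,1) = 70.
Anti-diagonal: 97 + 49 + 103 + 70 + ? = 395, so (3,3) = 76.
The remaining cell in row 3 is (3,1) = 395 − 283 = 112.
Main diagonal needs 395; the known cells sum to 316, so (1,1) = 79.
Row 1 must total 395; the given cells sum to 352, so (1,3) = 43.

43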